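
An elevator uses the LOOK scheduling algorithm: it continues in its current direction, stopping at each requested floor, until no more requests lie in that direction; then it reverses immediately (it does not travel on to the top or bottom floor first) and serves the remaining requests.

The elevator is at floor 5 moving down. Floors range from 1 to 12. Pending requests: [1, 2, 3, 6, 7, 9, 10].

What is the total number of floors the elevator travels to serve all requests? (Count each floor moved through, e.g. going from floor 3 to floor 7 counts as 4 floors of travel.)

Answer: 13

Derivation:
Start at floor 5 moving down, LOOK stop order: [3, 2, 1, 6, 7, 9, 10]
  5 → 3: |3-5| = 2, total = 2
  3 → 2: |2-3| = 1, total = 3
  2 → 1: |1-2| = 1, total = 4
  1 → 6: |6-1| = 5, total = 9
  6 → 7: |7-6| = 1, total = 10
  7 → 9: |9-7| = 2, total = 12
  9 → 10: |10-9| = 1, total = 13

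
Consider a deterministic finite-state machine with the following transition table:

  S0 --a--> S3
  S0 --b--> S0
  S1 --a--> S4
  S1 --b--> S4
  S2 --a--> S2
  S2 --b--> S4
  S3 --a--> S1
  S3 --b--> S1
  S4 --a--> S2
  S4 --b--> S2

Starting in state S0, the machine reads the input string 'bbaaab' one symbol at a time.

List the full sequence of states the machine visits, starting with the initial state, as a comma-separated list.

Answer: S0, S0, S0, S3, S1, S4, S2

Derivation:
Start: S0
  read 'b': S0 --b--> S0
  read 'b': S0 --b--> S0
  read 'a': S0 --a--> S3
  read 'a': S3 --a--> S1
  read 'a': S1 --a--> S4
  read 'b': S4 --b--> S2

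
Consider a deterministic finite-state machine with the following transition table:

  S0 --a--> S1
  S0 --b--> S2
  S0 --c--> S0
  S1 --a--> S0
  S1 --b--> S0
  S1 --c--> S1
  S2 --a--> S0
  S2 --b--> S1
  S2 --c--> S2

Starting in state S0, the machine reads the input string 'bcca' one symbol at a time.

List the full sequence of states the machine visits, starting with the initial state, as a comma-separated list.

Start: S0
  read 'b': S0 --b--> S2
  read 'c': S2 --c--> S2
  read 'c': S2 --c--> S2
  read 'a': S2 --a--> S0

Answer: S0, S2, S2, S2, S0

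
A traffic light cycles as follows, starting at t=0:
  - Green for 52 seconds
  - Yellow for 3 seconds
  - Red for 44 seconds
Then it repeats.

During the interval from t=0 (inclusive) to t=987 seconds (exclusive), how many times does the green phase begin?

Cycle = 52+3+44 = 99s
green phase starts at t = k*99 + 0 for k=0,1,2,...
Need k*99+0 < 987 → k < 9.970
k ∈ {0, ..., 9} → 10 starts

Answer: 10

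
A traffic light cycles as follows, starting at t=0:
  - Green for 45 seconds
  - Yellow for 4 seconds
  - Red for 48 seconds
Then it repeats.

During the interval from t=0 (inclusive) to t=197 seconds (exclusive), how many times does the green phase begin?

Answer: 3

Derivation:
Cycle = 45+4+48 = 97s
green phase starts at t = k*97 + 0 for k=0,1,2,...
Need k*97+0 < 197 → k < 2.031
k ∈ {0, ..., 2} → 3 starts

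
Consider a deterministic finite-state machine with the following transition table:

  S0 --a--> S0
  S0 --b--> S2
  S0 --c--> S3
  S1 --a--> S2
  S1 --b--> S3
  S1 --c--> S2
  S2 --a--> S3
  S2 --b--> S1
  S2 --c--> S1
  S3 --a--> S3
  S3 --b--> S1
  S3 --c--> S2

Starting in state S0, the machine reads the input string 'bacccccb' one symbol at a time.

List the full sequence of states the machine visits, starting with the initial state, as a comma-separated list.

Start: S0
  read 'b': S0 --b--> S2
  read 'a': S2 --a--> S3
  read 'c': S3 --c--> S2
  read 'c': S2 --c--> S1
  read 'c': S1 --c--> S2
  read 'c': S2 --c--> S1
  read 'c': S1 --c--> S2
  read 'b': S2 --b--> S1

Answer: S0, S2, S3, S2, S1, S2, S1, S2, S1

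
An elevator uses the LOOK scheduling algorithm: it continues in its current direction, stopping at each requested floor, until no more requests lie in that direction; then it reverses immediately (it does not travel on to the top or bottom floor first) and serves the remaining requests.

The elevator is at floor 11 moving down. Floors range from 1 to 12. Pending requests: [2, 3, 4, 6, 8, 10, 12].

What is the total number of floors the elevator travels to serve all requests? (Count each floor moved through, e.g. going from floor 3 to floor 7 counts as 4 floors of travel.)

Start at floor 11 moving down, LOOK stop order: [10, 8, 6, 4, 3, 2, 12]
  11 → 10: |10-11| = 1, total = 1
  10 → 8: |8-10| = 2, total = 3
  8 → 6: |6-8| = 2, total = 5
  6 → 4: |4-6| = 2, total = 7
  4 → 3: |3-4| = 1, total = 8
  3 → 2: |2-3| = 1, total = 9
  2 → 12: |12-2| = 10, total = 19

Answer: 19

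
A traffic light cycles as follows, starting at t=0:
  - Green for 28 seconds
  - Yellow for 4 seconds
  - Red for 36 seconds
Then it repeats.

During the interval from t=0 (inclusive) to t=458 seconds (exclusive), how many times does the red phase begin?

Answer: 7

Derivation:
Cycle = 28+4+36 = 68s
red phase starts at t = k*68 + 32 for k=0,1,2,...
Need k*68+32 < 458 → k < 6.265
k ∈ {0, ..., 6} → 7 starts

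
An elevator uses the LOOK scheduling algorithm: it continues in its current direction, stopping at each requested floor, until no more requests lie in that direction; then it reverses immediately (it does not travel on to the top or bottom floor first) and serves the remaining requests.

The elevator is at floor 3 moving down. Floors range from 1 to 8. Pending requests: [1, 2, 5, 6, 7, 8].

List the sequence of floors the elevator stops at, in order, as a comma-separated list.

Current: 3, moving DOWN
Serve below first (descending): [2, 1]
Then reverse, serve above (ascending): [5, 6, 7, 8]

Answer: 2, 1, 5, 6, 7, 8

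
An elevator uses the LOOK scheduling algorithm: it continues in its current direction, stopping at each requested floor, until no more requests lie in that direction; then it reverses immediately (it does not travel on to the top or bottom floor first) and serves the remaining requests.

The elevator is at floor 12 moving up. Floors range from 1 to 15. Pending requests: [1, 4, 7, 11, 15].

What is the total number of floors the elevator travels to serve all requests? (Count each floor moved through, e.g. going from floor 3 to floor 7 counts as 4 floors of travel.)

Answer: 17

Derivation:
Start at floor 12 moving up, LOOK stop order: [15, 11, 7, 4, 1]
  12 → 15: |15-12| = 3, total = 3
  15 → 11: |11-15| = 4, total = 7
  11 → 7: |7-11| = 4, total = 11
  7 → 4: |4-7| = 3, total = 14
  4 → 1: |1-4| = 3, total = 17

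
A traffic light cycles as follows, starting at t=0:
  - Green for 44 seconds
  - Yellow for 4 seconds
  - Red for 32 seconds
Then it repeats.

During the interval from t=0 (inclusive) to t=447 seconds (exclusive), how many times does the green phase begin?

Cycle = 44+4+32 = 80s
green phase starts at t = k*80 + 0 for k=0,1,2,...
Need k*80+0 < 447 → k < 5.588
k ∈ {0, ..., 5} → 6 starts

Answer: 6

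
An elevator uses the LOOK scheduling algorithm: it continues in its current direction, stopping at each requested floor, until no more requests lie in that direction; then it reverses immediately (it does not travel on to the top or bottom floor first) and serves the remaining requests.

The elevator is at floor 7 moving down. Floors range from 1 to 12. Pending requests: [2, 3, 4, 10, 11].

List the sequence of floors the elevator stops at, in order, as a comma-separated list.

Answer: 4, 3, 2, 10, 11

Derivation:
Current: 7, moving DOWN
Serve below first (descending): [4, 3, 2]
Then reverse, serve above (ascending): [10, 11]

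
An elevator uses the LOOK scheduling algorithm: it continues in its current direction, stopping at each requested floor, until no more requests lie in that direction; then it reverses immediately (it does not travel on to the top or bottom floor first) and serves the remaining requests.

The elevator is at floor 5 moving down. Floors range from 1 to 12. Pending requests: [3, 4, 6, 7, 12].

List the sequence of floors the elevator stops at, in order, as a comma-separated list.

Current: 5, moving DOWN
Serve below first (descending): [4, 3]
Then reverse, serve above (ascending): [6, 7, 12]

Answer: 4, 3, 6, 7, 12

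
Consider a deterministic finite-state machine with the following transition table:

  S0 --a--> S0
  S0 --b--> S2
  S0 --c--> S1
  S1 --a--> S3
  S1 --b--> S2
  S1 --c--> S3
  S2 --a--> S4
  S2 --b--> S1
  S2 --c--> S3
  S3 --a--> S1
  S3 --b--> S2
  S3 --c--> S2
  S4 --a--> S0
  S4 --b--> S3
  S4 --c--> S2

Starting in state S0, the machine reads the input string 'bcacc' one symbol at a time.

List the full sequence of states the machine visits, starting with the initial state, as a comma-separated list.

Start: S0
  read 'b': S0 --b--> S2
  read 'c': S2 --c--> S3
  read 'a': S3 --a--> S1
  read 'c': S1 --c--> S3
  read 'c': S3 --c--> S2

Answer: S0, S2, S3, S1, S3, S2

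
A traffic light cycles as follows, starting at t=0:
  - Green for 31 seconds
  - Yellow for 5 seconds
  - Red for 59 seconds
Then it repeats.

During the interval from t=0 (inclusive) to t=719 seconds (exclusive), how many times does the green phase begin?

Cycle = 31+5+59 = 95s
green phase starts at t = k*95 + 0 for k=0,1,2,...
Need k*95+0 < 719 → k < 7.568
k ∈ {0, ..., 7} → 8 starts

Answer: 8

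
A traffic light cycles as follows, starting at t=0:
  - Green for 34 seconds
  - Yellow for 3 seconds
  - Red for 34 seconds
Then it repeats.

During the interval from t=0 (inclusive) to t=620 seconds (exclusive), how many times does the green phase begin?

Answer: 9

Derivation:
Cycle = 34+3+34 = 71s
green phase starts at t = k*71 + 0 for k=0,1,2,...
Need k*71+0 < 620 → k < 8.732
k ∈ {0, ..., 8} → 9 starts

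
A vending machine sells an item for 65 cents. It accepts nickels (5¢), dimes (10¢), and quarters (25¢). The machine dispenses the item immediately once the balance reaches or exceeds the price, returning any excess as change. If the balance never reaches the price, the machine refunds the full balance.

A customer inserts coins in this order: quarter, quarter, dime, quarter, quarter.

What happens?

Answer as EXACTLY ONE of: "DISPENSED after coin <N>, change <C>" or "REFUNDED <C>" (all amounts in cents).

Answer: DISPENSED after coin 4, change 20

Derivation:
Price: 65¢
Coin 1 (quarter, 25¢): balance = 25¢
Coin 2 (quarter, 25¢): balance = 50¢
Coin 3 (dime, 10¢): balance = 60¢
Coin 4 (quarter, 25¢): balance = 85¢
  → balance >= price → DISPENSE, change = 85 - 65 = 20¢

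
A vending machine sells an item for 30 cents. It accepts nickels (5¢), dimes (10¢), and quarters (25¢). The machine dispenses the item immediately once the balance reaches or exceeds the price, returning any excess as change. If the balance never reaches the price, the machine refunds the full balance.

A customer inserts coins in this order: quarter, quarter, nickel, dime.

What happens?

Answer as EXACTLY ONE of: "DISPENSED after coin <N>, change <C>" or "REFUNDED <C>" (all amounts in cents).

Price: 30¢
Coin 1 (quarter, 25¢): balance = 25¢
Coin 2 (quarter, 25¢): balance = 50¢
  → balance >= price → DISPENSE, change = 50 - 30 = 20¢

Answer: DISPENSED after coin 2, change 20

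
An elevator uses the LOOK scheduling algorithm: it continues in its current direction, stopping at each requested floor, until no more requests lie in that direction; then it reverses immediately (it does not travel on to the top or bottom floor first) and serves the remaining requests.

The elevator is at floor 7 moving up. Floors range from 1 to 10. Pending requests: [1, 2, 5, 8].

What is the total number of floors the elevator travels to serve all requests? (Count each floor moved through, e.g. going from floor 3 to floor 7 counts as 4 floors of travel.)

Answer: 8

Derivation:
Start at floor 7 moving up, LOOK stop order: [8, 5, 2, 1]
  7 → 8: |8-7| = 1, total = 1
  8 → 5: |5-8| = 3, total = 4
  5 → 2: |2-5| = 3, total = 7
  2 → 1: |1-2| = 1, total = 8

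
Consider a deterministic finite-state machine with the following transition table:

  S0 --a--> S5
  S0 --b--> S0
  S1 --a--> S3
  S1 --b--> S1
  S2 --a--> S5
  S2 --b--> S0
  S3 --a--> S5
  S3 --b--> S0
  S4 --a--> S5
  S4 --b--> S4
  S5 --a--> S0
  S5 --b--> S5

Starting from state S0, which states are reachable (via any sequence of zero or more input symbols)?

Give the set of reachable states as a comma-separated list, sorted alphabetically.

Answer: S0, S5

Derivation:
BFS from S0:
  visit S0: S0--a-->S5 (new), S0--b-->S0 (seen)
  visit S5: S5--a-->S0 (seen), S5--b-->S5 (seen)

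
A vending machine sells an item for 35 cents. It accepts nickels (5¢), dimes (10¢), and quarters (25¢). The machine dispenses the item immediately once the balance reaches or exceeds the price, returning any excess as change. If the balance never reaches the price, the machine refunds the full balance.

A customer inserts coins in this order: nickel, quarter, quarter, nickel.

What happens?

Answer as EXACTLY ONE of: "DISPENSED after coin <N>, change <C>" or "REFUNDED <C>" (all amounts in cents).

Price: 35¢
Coin 1 (nickel, 5¢): balance = 5¢
Coin 2 (quarter, 25¢): balance = 30¢
Coin 3 (quarter, 25¢): balance = 55¢
  → balance >= price → DISPENSE, change = 55 - 35 = 20¢

Answer: DISPENSED after coin 3, change 20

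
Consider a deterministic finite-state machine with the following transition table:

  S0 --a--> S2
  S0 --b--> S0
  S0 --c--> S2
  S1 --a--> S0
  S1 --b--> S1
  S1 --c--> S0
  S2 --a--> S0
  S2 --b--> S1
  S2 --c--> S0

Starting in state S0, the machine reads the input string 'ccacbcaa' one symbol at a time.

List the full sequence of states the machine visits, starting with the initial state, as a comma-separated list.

Start: S0
  read 'c': S0 --c--> S2
  read 'c': S2 --c--> S0
  read 'a': S0 --a--> S2
  read 'c': S2 --c--> S0
  read 'b': S0 --b--> S0
  read 'c': S0 --c--> S2
  read 'a': S2 --a--> S0
  read 'a': S0 --a--> S2

Answer: S0, S2, S0, S2, S0, S0, S2, S0, S2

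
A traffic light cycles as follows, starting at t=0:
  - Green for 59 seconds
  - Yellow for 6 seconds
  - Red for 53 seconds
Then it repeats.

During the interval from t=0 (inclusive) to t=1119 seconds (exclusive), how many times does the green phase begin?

Cycle = 59+6+53 = 118s
green phase starts at t = k*118 + 0 for k=0,1,2,...
Need k*118+0 < 1119 → k < 9.483
k ∈ {0, ..., 9} → 10 starts

Answer: 10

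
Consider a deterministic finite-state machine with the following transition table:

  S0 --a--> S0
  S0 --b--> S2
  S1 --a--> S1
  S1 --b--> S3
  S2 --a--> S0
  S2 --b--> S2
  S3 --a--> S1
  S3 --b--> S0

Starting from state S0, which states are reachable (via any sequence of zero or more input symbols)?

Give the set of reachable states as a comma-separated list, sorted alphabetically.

Answer: S0, S2

Derivation:
BFS from S0:
  visit S0: S0--a-->S0 (seen), S0--b-->S2 (new)
  visit S2: S2--a-->S0 (seen), S2--b-->S2 (seen)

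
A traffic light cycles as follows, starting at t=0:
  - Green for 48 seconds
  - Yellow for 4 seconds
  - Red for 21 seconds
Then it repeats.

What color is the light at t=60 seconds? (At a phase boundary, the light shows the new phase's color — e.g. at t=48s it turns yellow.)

Answer: red

Derivation:
Cycle length = 48 + 4 + 21 = 73s
t = 60, phase_t = 60 mod 73 = 60
60 >= 52 → RED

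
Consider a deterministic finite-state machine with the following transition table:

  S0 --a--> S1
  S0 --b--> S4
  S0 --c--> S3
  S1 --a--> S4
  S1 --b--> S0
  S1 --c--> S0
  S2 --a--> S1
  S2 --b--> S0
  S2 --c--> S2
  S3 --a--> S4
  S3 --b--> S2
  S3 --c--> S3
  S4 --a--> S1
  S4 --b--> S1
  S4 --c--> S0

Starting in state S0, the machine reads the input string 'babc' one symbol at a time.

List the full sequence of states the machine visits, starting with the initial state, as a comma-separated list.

Start: S0
  read 'b': S0 --b--> S4
  read 'a': S4 --a--> S1
  read 'b': S1 --b--> S0
  read 'c': S0 --c--> S3

Answer: S0, S4, S1, S0, S3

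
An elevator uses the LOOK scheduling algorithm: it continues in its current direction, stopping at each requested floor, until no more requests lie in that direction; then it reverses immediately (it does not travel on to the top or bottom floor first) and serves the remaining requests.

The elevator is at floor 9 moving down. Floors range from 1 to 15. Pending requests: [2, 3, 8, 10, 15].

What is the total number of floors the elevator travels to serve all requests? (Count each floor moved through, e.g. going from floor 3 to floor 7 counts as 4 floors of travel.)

Answer: 20

Derivation:
Start at floor 9 moving down, LOOK stop order: [8, 3, 2, 10, 15]
  9 → 8: |8-9| = 1, total = 1
  8 → 3: |3-8| = 5, total = 6
  3 → 2: |2-3| = 1, total = 7
  2 → 10: |10-2| = 8, total = 15
  10 → 15: |15-10| = 5, total = 20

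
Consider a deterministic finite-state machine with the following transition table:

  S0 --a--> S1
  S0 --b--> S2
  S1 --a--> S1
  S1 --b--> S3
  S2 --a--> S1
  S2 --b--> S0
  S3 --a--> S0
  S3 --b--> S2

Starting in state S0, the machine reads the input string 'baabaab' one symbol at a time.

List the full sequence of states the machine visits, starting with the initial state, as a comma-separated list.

Answer: S0, S2, S1, S1, S3, S0, S1, S3

Derivation:
Start: S0
  read 'b': S0 --b--> S2
  read 'a': S2 --a--> S1
  read 'a': S1 --a--> S1
  read 'b': S1 --b--> S3
  read 'a': S3 --a--> S0
  read 'a': S0 --a--> S1
  read 'b': S1 --b--> S3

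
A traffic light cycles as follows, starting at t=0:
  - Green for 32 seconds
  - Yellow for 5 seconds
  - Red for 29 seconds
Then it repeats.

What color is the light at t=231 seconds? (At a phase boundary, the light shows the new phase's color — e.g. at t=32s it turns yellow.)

Cycle length = 32 + 5 + 29 = 66s
t = 231, phase_t = 231 mod 66 = 33
32 <= 33 < 37 (yellow end) → YELLOW

Answer: yellow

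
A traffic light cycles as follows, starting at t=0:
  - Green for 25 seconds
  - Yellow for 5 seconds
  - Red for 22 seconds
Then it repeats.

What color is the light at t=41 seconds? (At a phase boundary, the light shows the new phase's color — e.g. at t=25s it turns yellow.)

Cycle length = 25 + 5 + 22 = 52s
t = 41, phase_t = 41 mod 52 = 41
41 >= 30 → RED

Answer: red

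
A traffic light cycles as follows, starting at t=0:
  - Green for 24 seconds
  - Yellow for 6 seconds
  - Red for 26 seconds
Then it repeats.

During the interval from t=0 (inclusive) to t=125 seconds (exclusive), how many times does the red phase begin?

Cycle = 24+6+26 = 56s
red phase starts at t = k*56 + 30 for k=0,1,2,...
Need k*56+30 < 125 → k < 1.696
k ∈ {0, ..., 1} → 2 starts

Answer: 2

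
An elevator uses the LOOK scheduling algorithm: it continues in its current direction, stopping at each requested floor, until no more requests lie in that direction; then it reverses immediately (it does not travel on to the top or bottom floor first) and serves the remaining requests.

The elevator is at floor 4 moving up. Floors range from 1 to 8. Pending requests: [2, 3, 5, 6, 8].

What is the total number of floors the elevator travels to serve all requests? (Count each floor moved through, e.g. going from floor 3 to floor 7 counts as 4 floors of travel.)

Answer: 10

Derivation:
Start at floor 4 moving up, LOOK stop order: [5, 6, 8, 3, 2]
  4 → 5: |5-4| = 1, total = 1
  5 → 6: |6-5| = 1, total = 2
  6 → 8: |8-6| = 2, total = 4
  8 → 3: |3-8| = 5, total = 9
  3 → 2: |2-3| = 1, total = 10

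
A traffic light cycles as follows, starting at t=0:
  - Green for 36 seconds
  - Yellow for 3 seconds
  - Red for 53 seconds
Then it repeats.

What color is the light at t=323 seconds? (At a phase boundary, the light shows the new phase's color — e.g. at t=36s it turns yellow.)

Answer: red

Derivation:
Cycle length = 36 + 3 + 53 = 92s
t = 323, phase_t = 323 mod 92 = 47
47 >= 39 → RED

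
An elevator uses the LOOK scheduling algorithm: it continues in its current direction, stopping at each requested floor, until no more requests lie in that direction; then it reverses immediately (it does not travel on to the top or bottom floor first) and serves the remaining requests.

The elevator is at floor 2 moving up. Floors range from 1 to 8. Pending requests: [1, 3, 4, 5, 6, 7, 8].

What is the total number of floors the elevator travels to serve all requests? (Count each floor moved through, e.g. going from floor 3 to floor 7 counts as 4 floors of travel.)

Start at floor 2 moving up, LOOK stop order: [3, 4, 5, 6, 7, 8, 1]
  2 → 3: |3-2| = 1, total = 1
  3 → 4: |4-3| = 1, total = 2
  4 → 5: |5-4| = 1, total = 3
  5 → 6: |6-5| = 1, total = 4
  6 → 7: |7-6| = 1, total = 5
  7 → 8: |8-7| = 1, total = 6
  8 → 1: |1-8| = 7, total = 13

Answer: 13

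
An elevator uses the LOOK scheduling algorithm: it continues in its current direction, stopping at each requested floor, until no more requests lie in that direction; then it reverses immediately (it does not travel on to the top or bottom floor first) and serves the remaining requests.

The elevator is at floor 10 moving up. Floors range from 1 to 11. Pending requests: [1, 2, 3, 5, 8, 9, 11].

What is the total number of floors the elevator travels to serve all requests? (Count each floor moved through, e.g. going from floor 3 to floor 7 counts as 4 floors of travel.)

Answer: 11

Derivation:
Start at floor 10 moving up, LOOK stop order: [11, 9, 8, 5, 3, 2, 1]
  10 → 11: |11-10| = 1, total = 1
  11 → 9: |9-11| = 2, total = 3
  9 → 8: |8-9| = 1, total = 4
  8 → 5: |5-8| = 3, total = 7
  5 → 3: |3-5| = 2, total = 9
  3 → 2: |2-3| = 1, total = 10
  2 → 1: |1-2| = 1, total = 11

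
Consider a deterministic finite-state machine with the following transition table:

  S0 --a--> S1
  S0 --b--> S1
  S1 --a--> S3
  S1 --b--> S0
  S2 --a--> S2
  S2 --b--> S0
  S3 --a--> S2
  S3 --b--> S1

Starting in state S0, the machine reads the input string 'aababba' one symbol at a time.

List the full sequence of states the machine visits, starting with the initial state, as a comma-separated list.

Answer: S0, S1, S3, S1, S3, S1, S0, S1

Derivation:
Start: S0
  read 'a': S0 --a--> S1
  read 'a': S1 --a--> S3
  read 'b': S3 --b--> S1
  read 'a': S1 --a--> S3
  read 'b': S3 --b--> S1
  read 'b': S1 --b--> S0
  read 'a': S0 --a--> S1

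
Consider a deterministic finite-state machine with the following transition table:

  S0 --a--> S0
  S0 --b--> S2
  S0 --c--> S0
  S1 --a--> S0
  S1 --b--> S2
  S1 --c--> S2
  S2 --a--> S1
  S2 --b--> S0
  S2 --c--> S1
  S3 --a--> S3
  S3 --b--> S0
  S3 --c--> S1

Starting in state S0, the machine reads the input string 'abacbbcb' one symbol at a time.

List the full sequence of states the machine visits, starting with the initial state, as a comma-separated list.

Start: S0
  read 'a': S0 --a--> S0
  read 'b': S0 --b--> S2
  read 'a': S2 --a--> S1
  read 'c': S1 --c--> S2
  read 'b': S2 --b--> S0
  read 'b': S0 --b--> S2
  read 'c': S2 --c--> S1
  read 'b': S1 --b--> S2

Answer: S0, S0, S2, S1, S2, S0, S2, S1, S2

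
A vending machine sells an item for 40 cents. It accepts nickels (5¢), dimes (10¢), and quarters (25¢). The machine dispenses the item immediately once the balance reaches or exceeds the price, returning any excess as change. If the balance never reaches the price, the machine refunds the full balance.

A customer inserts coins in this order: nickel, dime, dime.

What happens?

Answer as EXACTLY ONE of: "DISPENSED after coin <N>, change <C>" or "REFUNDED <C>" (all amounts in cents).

Price: 40¢
Coin 1 (nickel, 5¢): balance = 5¢
Coin 2 (dime, 10¢): balance = 15¢
Coin 3 (dime, 10¢): balance = 25¢
All coins inserted, balance 25¢ < price 40¢ → REFUND 25¢

Answer: REFUNDED 25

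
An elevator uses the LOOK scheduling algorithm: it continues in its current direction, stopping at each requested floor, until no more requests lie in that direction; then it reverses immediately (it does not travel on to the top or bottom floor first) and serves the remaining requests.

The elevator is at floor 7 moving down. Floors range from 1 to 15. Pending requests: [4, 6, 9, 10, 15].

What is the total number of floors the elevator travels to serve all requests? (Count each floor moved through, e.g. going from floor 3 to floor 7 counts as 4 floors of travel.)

Start at floor 7 moving down, LOOK stop order: [6, 4, 9, 10, 15]
  7 → 6: |6-7| = 1, total = 1
  6 → 4: |4-6| = 2, total = 3
  4 → 9: |9-4| = 5, total = 8
  9 → 10: |10-9| = 1, total = 9
  10 → 15: |15-10| = 5, total = 14

Answer: 14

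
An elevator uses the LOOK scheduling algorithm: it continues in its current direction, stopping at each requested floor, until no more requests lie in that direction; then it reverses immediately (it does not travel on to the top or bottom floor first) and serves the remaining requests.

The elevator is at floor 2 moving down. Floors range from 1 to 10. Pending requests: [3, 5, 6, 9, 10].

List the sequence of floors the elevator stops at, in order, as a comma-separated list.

Answer: 3, 5, 6, 9, 10

Derivation:
Current: 2, moving DOWN
Serve below first (descending): []
Then reverse, serve above (ascending): [3, 5, 6, 9, 10]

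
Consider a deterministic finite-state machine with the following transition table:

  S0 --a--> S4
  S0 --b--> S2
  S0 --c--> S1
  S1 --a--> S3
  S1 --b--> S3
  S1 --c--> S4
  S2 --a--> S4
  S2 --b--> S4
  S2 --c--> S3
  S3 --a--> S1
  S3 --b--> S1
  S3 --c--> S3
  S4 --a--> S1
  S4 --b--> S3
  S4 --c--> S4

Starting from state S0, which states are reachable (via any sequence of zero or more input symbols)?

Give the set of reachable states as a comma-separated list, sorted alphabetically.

BFS from S0:
  visit S0: S0--a-->S4 (new), S0--b-->S2 (new), S0--c-->S1 (new)
  visit S4: S4--a-->S1 (seen), S4--b-->S3 (new), S4--c-->S4 (seen)
  visit S2: S2--a-->S4 (seen), S2--b-->S4 (seen), S2--c-->S3 (seen)
  visit S1: S1--a-->S3 (seen), S1--b-->S3 (seen), S1--c-->S4 (seen)
  visit S3: S3--a-->S1 (seen), S3--b-->S1 (seen), S3--c-->S3 (seen)

Answer: S0, S1, S2, S3, S4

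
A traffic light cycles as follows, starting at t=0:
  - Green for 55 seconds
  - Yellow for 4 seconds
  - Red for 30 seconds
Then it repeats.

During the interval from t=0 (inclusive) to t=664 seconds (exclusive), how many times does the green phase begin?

Answer: 8

Derivation:
Cycle = 55+4+30 = 89s
green phase starts at t = k*89 + 0 for k=0,1,2,...
Need k*89+0 < 664 → k < 7.461
k ∈ {0, ..., 7} → 8 starts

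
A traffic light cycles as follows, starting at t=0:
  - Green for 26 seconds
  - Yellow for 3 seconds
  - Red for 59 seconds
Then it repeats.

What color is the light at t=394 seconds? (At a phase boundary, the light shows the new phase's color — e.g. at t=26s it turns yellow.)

Answer: red

Derivation:
Cycle length = 26 + 3 + 59 = 88s
t = 394, phase_t = 394 mod 88 = 42
42 >= 29 → RED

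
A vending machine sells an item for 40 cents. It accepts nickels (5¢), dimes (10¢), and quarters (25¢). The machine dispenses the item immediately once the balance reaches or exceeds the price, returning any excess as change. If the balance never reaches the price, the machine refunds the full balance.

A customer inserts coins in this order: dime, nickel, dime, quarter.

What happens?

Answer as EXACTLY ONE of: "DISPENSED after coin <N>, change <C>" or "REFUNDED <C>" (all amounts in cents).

Price: 40¢
Coin 1 (dime, 10¢): balance = 10¢
Coin 2 (nickel, 5¢): balance = 15¢
Coin 3 (dime, 10¢): balance = 25¢
Coin 4 (quarter, 25¢): balance = 50¢
  → balance >= price → DISPENSE, change = 50 - 40 = 10¢

Answer: DISPENSED after coin 4, change 10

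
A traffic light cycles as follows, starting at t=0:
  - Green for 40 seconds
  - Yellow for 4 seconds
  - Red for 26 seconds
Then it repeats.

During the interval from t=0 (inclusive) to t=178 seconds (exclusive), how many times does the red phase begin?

Answer: 2

Derivation:
Cycle = 40+4+26 = 70s
red phase starts at t = k*70 + 44 for k=0,1,2,...
Need k*70+44 < 178 → k < 1.914
k ∈ {0, ..., 1} → 2 starts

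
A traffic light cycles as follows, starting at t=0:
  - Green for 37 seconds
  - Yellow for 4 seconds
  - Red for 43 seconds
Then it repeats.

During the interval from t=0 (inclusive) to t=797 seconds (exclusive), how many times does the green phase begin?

Cycle = 37+4+43 = 84s
green phase starts at t = k*84 + 0 for k=0,1,2,...
Need k*84+0 < 797 → k < 9.488
k ∈ {0, ..., 9} → 10 starts

Answer: 10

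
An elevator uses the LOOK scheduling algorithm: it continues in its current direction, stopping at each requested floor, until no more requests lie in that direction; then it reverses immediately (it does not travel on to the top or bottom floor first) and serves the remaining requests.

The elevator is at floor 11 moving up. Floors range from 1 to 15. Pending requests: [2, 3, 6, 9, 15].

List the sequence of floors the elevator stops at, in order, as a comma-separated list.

Current: 11, moving UP
Serve above first (ascending): [15]
Then reverse, serve below (descending): [9, 6, 3, 2]

Answer: 15, 9, 6, 3, 2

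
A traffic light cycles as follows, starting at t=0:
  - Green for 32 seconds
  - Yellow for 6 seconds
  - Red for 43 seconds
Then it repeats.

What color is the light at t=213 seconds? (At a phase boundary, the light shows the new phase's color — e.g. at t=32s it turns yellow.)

Cycle length = 32 + 6 + 43 = 81s
t = 213, phase_t = 213 mod 81 = 51
51 >= 38 → RED

Answer: red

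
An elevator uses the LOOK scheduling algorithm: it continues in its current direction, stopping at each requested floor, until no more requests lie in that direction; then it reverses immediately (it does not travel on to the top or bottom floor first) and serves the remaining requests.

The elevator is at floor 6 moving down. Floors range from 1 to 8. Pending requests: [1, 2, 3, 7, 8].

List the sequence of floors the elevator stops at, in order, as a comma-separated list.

Answer: 3, 2, 1, 7, 8

Derivation:
Current: 6, moving DOWN
Serve below first (descending): [3, 2, 1]
Then reverse, serve above (ascending): [7, 8]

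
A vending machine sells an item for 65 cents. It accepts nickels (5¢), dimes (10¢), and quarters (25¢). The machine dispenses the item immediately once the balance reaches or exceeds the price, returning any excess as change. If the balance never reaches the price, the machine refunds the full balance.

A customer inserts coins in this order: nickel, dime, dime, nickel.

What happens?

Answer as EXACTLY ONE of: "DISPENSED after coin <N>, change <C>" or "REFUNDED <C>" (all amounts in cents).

Price: 65¢
Coin 1 (nickel, 5¢): balance = 5¢
Coin 2 (dime, 10¢): balance = 15¢
Coin 3 (dime, 10¢): balance = 25¢
Coin 4 (nickel, 5¢): balance = 30¢
All coins inserted, balance 30¢ < price 65¢ → REFUND 30¢

Answer: REFUNDED 30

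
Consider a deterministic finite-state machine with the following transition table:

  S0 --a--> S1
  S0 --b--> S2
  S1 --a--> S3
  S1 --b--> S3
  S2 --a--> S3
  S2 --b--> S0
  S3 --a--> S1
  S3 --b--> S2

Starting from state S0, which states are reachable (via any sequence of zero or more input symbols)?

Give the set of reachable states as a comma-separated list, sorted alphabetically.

Answer: S0, S1, S2, S3

Derivation:
BFS from S0:
  visit S0: S0--a-->S1 (new), S0--b-->S2 (new)
  visit S1: S1--a-->S3 (new), S1--b-->S3 (seen)
  visit S2: S2--a-->S3 (seen), S2--b-->S0 (seen)
  visit S3: S3--a-->S1 (seen), S3--b-->S2 (seen)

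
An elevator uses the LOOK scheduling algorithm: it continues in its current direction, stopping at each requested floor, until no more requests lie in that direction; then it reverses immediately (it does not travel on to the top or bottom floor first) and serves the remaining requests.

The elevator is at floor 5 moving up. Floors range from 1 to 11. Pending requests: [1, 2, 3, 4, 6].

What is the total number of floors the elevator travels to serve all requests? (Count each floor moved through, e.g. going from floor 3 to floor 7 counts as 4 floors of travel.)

Start at floor 5 moving up, LOOK stop order: [6, 4, 3, 2, 1]
  5 → 6: |6-5| = 1, total = 1
  6 → 4: |4-6| = 2, total = 3
  4 → 3: |3-4| = 1, total = 4
  3 → 2: |2-3| = 1, total = 5
  2 → 1: |1-2| = 1, total = 6

Answer: 6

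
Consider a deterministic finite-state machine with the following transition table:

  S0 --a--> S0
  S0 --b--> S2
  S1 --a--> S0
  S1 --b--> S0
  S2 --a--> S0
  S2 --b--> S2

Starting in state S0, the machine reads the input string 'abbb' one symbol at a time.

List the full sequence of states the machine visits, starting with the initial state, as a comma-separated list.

Start: S0
  read 'a': S0 --a--> S0
  read 'b': S0 --b--> S2
  read 'b': S2 --b--> S2
  read 'b': S2 --b--> S2

Answer: S0, S0, S2, S2, S2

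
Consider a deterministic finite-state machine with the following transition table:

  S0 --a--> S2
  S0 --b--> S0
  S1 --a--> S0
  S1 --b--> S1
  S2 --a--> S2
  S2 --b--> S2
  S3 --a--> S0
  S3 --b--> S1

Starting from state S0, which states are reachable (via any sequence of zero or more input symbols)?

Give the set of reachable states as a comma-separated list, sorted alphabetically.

Answer: S0, S2

Derivation:
BFS from S0:
  visit S0: S0--a-->S2 (new), S0--b-->S0 (seen)
  visit S2: S2--a-->S2 (seen), S2--b-->S2 (seen)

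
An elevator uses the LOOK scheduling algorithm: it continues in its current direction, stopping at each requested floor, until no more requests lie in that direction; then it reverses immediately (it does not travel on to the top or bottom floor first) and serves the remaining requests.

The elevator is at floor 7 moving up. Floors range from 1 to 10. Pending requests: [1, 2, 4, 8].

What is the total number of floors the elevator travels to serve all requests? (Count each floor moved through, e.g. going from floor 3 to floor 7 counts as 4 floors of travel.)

Start at floor 7 moving up, LOOK stop order: [8, 4, 2, 1]
  7 → 8: |8-7| = 1, total = 1
  8 → 4: |4-8| = 4, total = 5
  4 → 2: |2-4| = 2, total = 7
  2 → 1: |1-2| = 1, total = 8

Answer: 8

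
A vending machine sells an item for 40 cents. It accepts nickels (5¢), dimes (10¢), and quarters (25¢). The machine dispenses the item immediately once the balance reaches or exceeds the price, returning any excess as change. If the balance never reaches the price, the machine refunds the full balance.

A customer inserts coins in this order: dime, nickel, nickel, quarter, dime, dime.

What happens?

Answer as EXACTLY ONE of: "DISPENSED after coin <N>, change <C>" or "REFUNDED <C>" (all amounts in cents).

Price: 40¢
Coin 1 (dime, 10¢): balance = 10¢
Coin 2 (nickel, 5¢): balance = 15¢
Coin 3 (nickel, 5¢): balance = 20¢
Coin 4 (quarter, 25¢): balance = 45¢
  → balance >= price → DISPENSE, change = 45 - 40 = 5¢

Answer: DISPENSED after coin 4, change 5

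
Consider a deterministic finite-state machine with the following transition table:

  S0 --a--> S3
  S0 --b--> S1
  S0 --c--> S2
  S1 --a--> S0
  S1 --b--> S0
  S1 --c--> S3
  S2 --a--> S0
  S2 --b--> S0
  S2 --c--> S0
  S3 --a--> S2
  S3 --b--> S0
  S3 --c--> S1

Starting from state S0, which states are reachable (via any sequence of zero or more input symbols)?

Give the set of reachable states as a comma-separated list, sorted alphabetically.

BFS from S0:
  visit S0: S0--a-->S3 (new), S0--b-->S1 (new), S0--c-->S2 (new)
  visit S3: S3--a-->S2 (seen), S3--b-->S0 (seen), S3--c-->S1 (seen)
  visit S1: S1--a-->S0 (seen), S1--b-->S0 (seen), S1--c-->S3 (seen)
  visit S2: S2--a-->S0 (seen), S2--b-->S0 (seen), S2--c-->S0 (seen)

Answer: S0, S1, S2, S3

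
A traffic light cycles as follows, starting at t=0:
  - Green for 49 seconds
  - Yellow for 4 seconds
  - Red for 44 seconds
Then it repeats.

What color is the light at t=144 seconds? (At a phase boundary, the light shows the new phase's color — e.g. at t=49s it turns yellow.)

Answer: green

Derivation:
Cycle length = 49 + 4 + 44 = 97s
t = 144, phase_t = 144 mod 97 = 47
47 < 49 (green end) → GREEN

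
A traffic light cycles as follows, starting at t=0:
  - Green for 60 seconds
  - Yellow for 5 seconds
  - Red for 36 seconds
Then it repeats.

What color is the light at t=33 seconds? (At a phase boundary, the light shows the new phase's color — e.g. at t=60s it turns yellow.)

Cycle length = 60 + 5 + 36 = 101s
t = 33, phase_t = 33 mod 101 = 33
33 < 60 (green end) → GREEN

Answer: green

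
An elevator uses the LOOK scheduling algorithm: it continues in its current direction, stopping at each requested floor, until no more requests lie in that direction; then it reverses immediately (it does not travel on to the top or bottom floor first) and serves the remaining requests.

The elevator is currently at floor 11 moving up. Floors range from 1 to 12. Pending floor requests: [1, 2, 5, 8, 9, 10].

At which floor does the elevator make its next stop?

Answer: 10

Derivation:
Current floor: 11, direction: up
Requests above: []
Requests below: [1, 2, 5, 8, 9, 10]
Moving up but no requests above → reverse; nearest below is max([1, 2, 5, 8, 9, 10]) = 10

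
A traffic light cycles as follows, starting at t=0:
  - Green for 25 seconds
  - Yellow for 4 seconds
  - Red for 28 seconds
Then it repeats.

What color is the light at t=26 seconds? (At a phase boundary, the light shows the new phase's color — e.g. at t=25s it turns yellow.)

Answer: yellow

Derivation:
Cycle length = 25 + 4 + 28 = 57s
t = 26, phase_t = 26 mod 57 = 26
25 <= 26 < 29 (yellow end) → YELLOW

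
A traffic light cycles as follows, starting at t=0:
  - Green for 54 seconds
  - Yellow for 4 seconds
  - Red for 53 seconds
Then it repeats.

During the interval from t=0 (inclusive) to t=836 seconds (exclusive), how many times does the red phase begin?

Cycle = 54+4+53 = 111s
red phase starts at t = k*111 + 58 for k=0,1,2,...
Need k*111+58 < 836 → k < 7.009
k ∈ {0, ..., 7} → 8 starts

Answer: 8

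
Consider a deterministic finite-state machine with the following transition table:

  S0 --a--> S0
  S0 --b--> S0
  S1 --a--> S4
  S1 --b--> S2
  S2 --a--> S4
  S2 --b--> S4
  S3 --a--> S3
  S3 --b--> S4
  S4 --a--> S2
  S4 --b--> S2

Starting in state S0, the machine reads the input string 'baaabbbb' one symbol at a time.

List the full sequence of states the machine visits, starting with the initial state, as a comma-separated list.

Start: S0
  read 'b': S0 --b--> S0
  read 'a': S0 --a--> S0
  read 'a': S0 --a--> S0
  read 'a': S0 --a--> S0
  read 'b': S0 --b--> S0
  read 'b': S0 --b--> S0
  read 'b': S0 --b--> S0
  read 'b': S0 --b--> S0

Answer: S0, S0, S0, S0, S0, S0, S0, S0, S0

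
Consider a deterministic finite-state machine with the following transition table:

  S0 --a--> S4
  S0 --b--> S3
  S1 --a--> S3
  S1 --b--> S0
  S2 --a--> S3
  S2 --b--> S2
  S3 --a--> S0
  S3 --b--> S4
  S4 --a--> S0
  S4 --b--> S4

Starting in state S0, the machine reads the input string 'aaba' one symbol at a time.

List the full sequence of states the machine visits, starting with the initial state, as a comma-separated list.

Answer: S0, S4, S0, S3, S0

Derivation:
Start: S0
  read 'a': S0 --a--> S4
  read 'a': S4 --a--> S0
  read 'b': S0 --b--> S3
  read 'a': S3 --a--> S0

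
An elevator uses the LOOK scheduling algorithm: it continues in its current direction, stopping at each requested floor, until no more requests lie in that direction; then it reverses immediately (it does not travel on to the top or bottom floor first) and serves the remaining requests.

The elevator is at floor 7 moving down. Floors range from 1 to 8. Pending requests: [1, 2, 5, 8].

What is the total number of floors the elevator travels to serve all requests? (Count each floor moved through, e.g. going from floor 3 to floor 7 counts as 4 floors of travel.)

Answer: 13

Derivation:
Start at floor 7 moving down, LOOK stop order: [5, 2, 1, 8]
  7 → 5: |5-7| = 2, total = 2
  5 → 2: |2-5| = 3, total = 5
  2 → 1: |1-2| = 1, total = 6
  1 → 8: |8-1| = 7, total = 13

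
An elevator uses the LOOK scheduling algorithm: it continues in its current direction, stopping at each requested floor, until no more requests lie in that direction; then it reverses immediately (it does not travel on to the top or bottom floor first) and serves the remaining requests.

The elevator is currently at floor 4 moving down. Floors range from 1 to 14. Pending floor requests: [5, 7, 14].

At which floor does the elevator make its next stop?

Answer: 5

Derivation:
Current floor: 4, direction: down
Requests above: [5, 7, 14]
Requests below: []
Moving down but no requests below → reverse; nearest above is min([5, 7, 14]) = 5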